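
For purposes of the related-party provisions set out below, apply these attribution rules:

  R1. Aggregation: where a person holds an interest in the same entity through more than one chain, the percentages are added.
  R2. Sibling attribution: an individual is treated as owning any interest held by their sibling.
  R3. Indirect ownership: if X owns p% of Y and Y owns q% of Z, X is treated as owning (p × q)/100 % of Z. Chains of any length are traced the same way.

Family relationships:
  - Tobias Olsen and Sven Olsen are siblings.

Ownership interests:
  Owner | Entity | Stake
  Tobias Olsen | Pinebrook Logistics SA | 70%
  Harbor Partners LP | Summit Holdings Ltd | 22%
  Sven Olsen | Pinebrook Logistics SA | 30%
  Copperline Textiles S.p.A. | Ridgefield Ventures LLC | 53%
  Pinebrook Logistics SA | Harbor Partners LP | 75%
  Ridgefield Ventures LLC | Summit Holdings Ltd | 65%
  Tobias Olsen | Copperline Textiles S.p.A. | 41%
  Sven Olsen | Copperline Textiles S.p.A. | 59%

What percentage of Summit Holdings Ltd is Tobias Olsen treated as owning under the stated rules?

50.95%

By sibling attribution (R2), Tobias Olsen is treated as also owning Sven Olsen's interest in Copperline Textiles S.p.A, giving 41% + 59% = 100%.
By sibling attribution (R2), Tobias Olsen is treated as also owning Sven Olsen's interest in Pinebrook Logistics SA, giving 70% + 30% = 100%.
Chain via Copperline Textiles S.p.A. → Ridgefield Ventures LLC (R3): 100% × 53% × 65% = 34.45% of Summit Holdings Ltd.
Chain via Pinebrook Logistics SA → Harbor Partners LP (R3): 100% × 75% × 22% = 16.5% of Summit Holdings Ltd.
Aggregating (R1): 34.45% + 16.5% = 50.95%.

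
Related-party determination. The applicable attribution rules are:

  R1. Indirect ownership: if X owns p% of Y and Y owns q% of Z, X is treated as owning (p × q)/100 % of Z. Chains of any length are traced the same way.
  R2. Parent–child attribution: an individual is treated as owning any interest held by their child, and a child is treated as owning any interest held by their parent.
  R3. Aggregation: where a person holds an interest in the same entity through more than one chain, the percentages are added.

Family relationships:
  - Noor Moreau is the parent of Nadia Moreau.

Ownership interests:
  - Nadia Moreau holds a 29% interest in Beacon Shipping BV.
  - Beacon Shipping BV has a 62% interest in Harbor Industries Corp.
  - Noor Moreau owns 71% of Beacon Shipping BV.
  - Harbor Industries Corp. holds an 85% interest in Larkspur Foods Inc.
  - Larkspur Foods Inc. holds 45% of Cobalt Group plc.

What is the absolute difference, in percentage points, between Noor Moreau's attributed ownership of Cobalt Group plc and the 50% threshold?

26.285

By parent–child attribution (R2), Noor Moreau is treated as also owning Nadia Moreau's interest in Beacon Shipping BV, giving 71% + 29% = 100%.
Chain via Beacon Shipping BV → Harbor Industries Corp. → Larkspur Foods Inc. (R1): 100% × 62% × 85% × 45% = 23.715% of Cobalt Group plc.
23.715% falls short of the 50% threshold by 26.285 percentage points.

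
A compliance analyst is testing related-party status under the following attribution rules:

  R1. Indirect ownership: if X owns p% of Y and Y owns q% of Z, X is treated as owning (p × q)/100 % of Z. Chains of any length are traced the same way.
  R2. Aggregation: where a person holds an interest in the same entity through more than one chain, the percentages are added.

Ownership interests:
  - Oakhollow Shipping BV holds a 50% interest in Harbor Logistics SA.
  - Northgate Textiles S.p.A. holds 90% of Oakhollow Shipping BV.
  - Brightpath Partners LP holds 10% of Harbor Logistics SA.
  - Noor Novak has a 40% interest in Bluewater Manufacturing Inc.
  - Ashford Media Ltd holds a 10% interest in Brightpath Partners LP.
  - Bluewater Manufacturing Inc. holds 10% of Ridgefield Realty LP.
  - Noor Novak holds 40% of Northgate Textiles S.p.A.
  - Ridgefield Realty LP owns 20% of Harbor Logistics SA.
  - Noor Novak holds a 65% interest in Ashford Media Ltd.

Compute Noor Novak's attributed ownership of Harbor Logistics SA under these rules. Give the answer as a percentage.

19.45%

Chain via Northgate Textiles S.p.A. → Oakhollow Shipping BV (R1): 40% × 90% × 50% = 18% of Harbor Logistics SA.
Chain via Bluewater Manufacturing Inc. → Ridgefield Realty LP (R1): 40% × 10% × 20% = 0.8% of Harbor Logistics SA.
Chain via Ashford Media Ltd → Brightpath Partners LP (R1): 65% × 10% × 10% = 0.65% of Harbor Logistics SA.
Aggregating (R2): 18% + 0.8% + 0.65% = 19.45%.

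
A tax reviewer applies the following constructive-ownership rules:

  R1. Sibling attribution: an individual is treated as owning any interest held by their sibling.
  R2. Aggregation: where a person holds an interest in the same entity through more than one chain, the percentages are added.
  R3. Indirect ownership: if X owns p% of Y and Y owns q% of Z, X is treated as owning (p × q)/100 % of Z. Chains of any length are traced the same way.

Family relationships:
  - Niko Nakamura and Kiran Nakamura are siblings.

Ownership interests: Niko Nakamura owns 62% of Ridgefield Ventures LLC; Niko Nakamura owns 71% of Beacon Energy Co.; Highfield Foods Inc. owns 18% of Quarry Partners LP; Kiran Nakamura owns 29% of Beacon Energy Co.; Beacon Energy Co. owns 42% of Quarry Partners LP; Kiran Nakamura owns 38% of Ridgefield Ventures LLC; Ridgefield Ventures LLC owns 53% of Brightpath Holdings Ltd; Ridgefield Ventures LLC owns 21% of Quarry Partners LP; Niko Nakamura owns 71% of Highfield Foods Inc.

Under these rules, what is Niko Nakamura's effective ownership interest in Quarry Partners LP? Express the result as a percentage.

By sibling attribution (R1), Niko Nakamura is treated as also owning Kiran Nakamura's interest in Ridgefield Ventures LLC, giving 62% + 38% = 100%.
By sibling attribution (R1), Niko Nakamura is treated as also owning Kiran Nakamura's interest in Beacon Energy Co, giving 71% + 29% = 100%.
Chain via Ridgefield Ventures LLC (R3): 100% × 21% = 21% of Quarry Partners LP.
Chain via Beacon Energy Co. (R3): 100% × 42% = 42% of Quarry Partners LP.
Chain via Highfield Foods Inc. (R3): 71% × 18% = 12.78% of Quarry Partners LP.
Aggregating (R2): 21% + 42% + 12.78% = 75.78%.

75.78%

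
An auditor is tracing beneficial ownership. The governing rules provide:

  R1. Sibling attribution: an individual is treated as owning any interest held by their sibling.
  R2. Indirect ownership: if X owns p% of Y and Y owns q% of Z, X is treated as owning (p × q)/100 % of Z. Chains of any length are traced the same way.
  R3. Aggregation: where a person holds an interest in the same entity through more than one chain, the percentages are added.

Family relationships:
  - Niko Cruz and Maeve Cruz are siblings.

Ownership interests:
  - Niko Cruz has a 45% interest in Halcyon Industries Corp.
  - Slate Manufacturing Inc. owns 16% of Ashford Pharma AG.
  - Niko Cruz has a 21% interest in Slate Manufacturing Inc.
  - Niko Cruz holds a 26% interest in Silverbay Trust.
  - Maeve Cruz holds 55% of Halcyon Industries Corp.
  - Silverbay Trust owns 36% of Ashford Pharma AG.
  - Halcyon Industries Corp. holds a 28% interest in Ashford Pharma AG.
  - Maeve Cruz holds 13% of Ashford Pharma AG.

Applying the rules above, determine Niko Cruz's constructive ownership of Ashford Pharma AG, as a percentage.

By sibling attribution (R1), Niko Cruz is treated as also owning Maeve Cruz's interest in Halcyon Industries Corp, giving 45% + 55% = 100%.
By sibling attribution (R1), Niko Cruz is treated as owning Maeve Cruz's 13% interest in Ashford Pharma AG.
Chain via Silverbay Trust (R2): 26% × 36% = 9.36% of Ashford Pharma AG.
Chain via Slate Manufacturing Inc. (R2): 21% × 16% = 3.36% of Ashford Pharma AG.
Chain via Halcyon Industries Corp. (R2): 100% × 28% = 28% of Ashford Pharma AG.
Direct interest in Ashford Pharma AG: 13%.
Aggregating (R3): 9.36% + 3.36% + 28% + 13% = 53.72%.

53.72%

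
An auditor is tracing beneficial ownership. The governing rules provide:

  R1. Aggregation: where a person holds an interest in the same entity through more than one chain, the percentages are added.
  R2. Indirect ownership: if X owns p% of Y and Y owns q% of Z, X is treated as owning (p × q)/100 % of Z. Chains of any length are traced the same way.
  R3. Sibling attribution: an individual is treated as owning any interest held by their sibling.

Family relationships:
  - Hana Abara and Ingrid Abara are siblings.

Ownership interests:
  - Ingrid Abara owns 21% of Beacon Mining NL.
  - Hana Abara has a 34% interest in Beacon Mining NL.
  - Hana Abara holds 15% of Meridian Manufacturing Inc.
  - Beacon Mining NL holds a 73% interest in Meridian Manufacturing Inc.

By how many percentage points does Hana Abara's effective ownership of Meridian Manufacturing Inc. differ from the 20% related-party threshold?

35.15

By sibling attribution (R3), Hana Abara is treated as also owning Ingrid Abara's interest in Beacon Mining NL, giving 34% + 21% = 55%.
Chain via Beacon Mining NL (R2): 55% × 73% = 40.15% of Meridian Manufacturing Inc.
Direct interest in Meridian Manufacturing Inc: 15%.
Aggregating (R1): 40.15% + 15% = 55.15%.
55.15% exceeds the 20% threshold by 35.15 percentage points.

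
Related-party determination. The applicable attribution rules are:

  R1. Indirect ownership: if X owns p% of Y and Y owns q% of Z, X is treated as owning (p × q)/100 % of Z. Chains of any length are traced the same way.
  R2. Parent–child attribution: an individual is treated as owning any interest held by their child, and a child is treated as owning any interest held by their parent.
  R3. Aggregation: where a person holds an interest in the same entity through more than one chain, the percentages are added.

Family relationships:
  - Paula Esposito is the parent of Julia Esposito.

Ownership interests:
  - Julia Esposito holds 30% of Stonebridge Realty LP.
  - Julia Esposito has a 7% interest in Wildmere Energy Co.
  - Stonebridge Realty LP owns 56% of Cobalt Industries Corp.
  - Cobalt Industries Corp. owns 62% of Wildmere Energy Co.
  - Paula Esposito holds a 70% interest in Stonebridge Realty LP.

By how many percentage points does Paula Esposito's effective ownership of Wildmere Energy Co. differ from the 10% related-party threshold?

By parent–child attribution (R2), Paula Esposito is treated as also owning Julia Esposito's interest in Stonebridge Realty LP, giving 70% + 30% = 100%.
By parent–child attribution (R2), Paula Esposito is treated as owning Julia Esposito's 7% interest in Wildmere Energy Co.
Chain via Stonebridge Realty LP → Cobalt Industries Corp. (R1): 100% × 56% × 62% = 34.72% of Wildmere Energy Co.
Direct interest in Wildmere Energy Co: 7%.
Aggregating (R3): 34.72% + 7% = 41.72%.
41.72% exceeds the 10% threshold by 31.72 percentage points.

31.72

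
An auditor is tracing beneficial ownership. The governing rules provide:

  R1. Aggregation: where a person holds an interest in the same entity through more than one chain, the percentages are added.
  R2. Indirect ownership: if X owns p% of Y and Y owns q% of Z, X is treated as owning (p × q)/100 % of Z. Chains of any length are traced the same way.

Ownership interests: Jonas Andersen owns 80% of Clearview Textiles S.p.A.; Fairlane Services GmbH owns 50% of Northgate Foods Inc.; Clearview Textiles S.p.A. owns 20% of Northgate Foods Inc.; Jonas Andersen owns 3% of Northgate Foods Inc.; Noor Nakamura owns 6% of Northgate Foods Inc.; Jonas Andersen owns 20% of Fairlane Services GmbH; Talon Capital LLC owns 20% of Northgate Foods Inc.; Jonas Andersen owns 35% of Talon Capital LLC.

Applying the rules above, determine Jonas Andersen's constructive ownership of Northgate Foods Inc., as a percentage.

36%

Chain via Clearview Textiles S.p.A. (R2): 80% × 20% = 16% of Northgate Foods Inc.
Chain via Fairlane Services GmbH (R2): 20% × 50% = 10% of Northgate Foods Inc.
Chain via Talon Capital LLC (R2): 35% × 20% = 7% of Northgate Foods Inc.
Direct interest in Northgate Foods Inc: 3%.
Aggregating (R1): 16% + 10% + 7% + 3% = 36%.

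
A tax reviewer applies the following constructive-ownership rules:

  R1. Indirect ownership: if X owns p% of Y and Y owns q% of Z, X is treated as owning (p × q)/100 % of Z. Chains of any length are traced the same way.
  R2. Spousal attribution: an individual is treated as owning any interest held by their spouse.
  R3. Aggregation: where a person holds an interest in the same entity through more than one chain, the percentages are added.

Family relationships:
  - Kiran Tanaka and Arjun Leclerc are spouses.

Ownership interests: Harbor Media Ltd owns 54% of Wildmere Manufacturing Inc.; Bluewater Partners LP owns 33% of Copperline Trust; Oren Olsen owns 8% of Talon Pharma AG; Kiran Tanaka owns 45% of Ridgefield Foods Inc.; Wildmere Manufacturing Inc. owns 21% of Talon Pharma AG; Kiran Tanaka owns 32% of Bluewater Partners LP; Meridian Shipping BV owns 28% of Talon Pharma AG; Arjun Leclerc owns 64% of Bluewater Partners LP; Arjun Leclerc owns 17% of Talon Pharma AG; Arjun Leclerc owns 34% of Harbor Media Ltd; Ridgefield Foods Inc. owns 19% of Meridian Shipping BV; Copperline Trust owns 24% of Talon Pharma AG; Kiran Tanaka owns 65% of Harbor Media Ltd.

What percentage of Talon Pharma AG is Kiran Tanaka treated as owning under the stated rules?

By spousal attribution (R2), Kiran Tanaka is treated as also owning Arjun Leclerc's interest in Bluewater Partners LP, giving 32% + 64% = 96%.
By spousal attribution (R2), Kiran Tanaka is treated as also owning Arjun Leclerc's interest in Harbor Media Ltd, giving 65% + 34% = 99%.
By spousal attribution (R2), Kiran Tanaka is treated as owning Arjun Leclerc's 17% interest in Talon Pharma AG.
Chain via Bluewater Partners LP → Copperline Trust (R1): 96% × 33% × 24% = 7.6032% of Talon Pharma AG.
Chain via Harbor Media Ltd → Wildmere Manufacturing Inc. (R1): 99% × 54% × 21% = 11.2266% of Talon Pharma AG.
Chain via Ridgefield Foods Inc. → Meridian Shipping BV (R1): 45% × 19% × 28% = 2.394% of Talon Pharma AG.
Direct interest in Talon Pharma AG: 17%.
Aggregating (R3): 7.6032% + 11.2266% + 2.394% + 17% = 38.2238%.

38.2238%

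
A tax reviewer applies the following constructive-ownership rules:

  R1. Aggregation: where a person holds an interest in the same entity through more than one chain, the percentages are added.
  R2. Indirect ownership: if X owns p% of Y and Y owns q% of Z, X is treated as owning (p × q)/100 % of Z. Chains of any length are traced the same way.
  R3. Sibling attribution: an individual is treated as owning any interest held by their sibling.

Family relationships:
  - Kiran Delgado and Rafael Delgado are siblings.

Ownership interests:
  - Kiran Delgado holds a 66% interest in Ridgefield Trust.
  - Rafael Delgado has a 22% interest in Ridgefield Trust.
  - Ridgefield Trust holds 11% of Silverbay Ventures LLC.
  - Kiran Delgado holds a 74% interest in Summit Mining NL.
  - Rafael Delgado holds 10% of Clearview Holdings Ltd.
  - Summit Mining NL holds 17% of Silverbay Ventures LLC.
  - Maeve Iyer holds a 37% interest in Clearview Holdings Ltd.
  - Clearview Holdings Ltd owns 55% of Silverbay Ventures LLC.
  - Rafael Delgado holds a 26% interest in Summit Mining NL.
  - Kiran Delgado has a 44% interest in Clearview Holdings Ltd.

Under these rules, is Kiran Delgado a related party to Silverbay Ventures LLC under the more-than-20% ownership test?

By sibling attribution (R3), Kiran Delgado is treated as also owning Rafael Delgado's interest in Summit Mining NL, giving 74% + 26% = 100%.
By sibling attribution (R3), Kiran Delgado is treated as also owning Rafael Delgado's interest in Ridgefield Trust, giving 66% + 22% = 88%.
By sibling attribution (R3), Kiran Delgado is treated as also owning Rafael Delgado's interest in Clearview Holdings Ltd, giving 44% + 10% = 54%.
Chain via Summit Mining NL (R2): 100% × 17% = 17% of Silverbay Ventures LLC.
Chain via Ridgefield Trust (R2): 88% × 11% = 9.68% of Silverbay Ventures LLC.
Chain via Clearview Holdings Ltd (R2): 54% × 55% = 29.7% of Silverbay Ventures LLC.
Aggregating (R1): 17% + 9.68% + 29.7% = 56.38%.
56.38% exceeds the 20% threshold, so Kiran is a related party to Silverbay Ventures LLC.

Yes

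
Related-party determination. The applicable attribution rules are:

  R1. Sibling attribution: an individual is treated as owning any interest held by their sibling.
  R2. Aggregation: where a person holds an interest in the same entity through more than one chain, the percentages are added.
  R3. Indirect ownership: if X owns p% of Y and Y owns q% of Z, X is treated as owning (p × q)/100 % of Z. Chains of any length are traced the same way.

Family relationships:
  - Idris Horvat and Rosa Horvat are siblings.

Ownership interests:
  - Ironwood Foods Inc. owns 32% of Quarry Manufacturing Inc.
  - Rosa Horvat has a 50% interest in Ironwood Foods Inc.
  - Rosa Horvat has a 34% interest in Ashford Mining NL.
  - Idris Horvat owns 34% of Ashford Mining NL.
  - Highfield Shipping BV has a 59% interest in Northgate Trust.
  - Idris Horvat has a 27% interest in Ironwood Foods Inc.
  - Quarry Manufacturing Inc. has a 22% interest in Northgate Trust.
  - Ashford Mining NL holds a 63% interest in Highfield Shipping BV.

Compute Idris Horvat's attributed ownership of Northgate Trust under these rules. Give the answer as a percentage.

By sibling attribution (R1), Idris Horvat is treated as also owning Rosa Horvat's interest in Ashford Mining NL, giving 34% + 34% = 68%.
By sibling attribution (R1), Idris Horvat is treated as also owning Rosa Horvat's interest in Ironwood Foods Inc, giving 27% + 50% = 77%.
Chain via Ashford Mining NL → Highfield Shipping BV (R3): 68% × 63% × 59% = 25.2756% of Northgate Trust.
Chain via Ironwood Foods Inc. → Quarry Manufacturing Inc. (R3): 77% × 32% × 22% = 5.4208% of Northgate Trust.
Aggregating (R2): 25.2756% + 5.4208% = 30.6964%.

30.6964%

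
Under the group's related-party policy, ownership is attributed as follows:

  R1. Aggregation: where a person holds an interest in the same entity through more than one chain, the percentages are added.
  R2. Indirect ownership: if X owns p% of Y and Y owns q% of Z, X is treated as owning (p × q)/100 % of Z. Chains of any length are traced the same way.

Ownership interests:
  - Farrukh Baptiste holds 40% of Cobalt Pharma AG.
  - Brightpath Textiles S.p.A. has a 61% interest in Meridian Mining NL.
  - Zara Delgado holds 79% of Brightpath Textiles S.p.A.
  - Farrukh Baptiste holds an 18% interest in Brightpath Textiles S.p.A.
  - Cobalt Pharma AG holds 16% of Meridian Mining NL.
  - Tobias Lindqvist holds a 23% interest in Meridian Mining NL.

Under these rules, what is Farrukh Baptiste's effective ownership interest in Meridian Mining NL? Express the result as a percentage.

17.38%

Chain via Brightpath Textiles S.p.A. (R2): 18% × 61% = 10.98% of Meridian Mining NL.
Chain via Cobalt Pharma AG (R2): 40% × 16% = 6.4% of Meridian Mining NL.
Aggregating (R1): 10.98% + 6.4% = 17.38%.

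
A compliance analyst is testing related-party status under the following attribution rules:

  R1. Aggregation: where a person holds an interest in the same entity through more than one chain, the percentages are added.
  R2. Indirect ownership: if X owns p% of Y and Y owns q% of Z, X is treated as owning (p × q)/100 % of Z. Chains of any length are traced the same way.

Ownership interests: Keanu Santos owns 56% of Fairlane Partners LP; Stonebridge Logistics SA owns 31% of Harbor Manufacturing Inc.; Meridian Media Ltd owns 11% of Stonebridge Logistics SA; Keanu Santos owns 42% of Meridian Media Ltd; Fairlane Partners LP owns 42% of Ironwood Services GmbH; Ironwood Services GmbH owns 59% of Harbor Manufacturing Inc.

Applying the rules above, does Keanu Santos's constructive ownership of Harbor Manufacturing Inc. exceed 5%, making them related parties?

Yes

Chain via Meridian Media Ltd → Stonebridge Logistics SA (R2): 42% × 11% × 31% = 1.4322% of Harbor Manufacturing Inc.
Chain via Fairlane Partners LP → Ironwood Services GmbH (R2): 56% × 42% × 59% = 13.8768% of Harbor Manufacturing Inc.
Aggregating (R1): 1.4322% + 13.8768% = 15.309%.
15.309% exceeds the 5% threshold, so Keanu is a related party to Harbor Manufacturing Inc.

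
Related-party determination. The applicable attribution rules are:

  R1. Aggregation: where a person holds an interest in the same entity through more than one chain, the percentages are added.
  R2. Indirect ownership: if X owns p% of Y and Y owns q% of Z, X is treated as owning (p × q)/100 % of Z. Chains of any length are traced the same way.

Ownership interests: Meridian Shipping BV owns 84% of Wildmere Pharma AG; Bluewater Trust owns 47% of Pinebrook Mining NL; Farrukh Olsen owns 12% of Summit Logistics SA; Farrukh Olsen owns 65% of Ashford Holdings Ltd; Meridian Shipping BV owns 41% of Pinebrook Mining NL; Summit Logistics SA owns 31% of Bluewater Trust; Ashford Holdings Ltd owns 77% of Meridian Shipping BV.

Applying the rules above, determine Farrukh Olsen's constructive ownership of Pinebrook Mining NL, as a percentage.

22.2689%

Chain via Ashford Holdings Ltd → Meridian Shipping BV (R2): 65% × 77% × 41% = 20.5205% of Pinebrook Mining NL.
Chain via Summit Logistics SA → Bluewater Trust (R2): 12% × 31% × 47% = 1.7484% of Pinebrook Mining NL.
Aggregating (R1): 20.5205% + 1.7484% = 22.2689%.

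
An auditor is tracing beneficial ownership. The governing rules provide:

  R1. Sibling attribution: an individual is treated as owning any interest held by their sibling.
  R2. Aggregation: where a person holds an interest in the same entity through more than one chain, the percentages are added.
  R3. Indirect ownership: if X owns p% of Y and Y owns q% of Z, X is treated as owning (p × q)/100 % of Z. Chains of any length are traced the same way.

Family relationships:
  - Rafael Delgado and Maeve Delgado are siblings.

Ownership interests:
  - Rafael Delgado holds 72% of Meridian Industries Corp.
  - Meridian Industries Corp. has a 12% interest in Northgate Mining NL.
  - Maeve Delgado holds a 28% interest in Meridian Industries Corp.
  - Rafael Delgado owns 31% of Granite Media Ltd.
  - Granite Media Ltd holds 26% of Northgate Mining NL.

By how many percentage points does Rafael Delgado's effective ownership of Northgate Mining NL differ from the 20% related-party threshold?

0.06

By sibling attribution (R1), Rafael Delgado is treated as also owning Maeve Delgado's interest in Meridian Industries Corp, giving 72% + 28% = 100%.
Chain via Granite Media Ltd (R3): 31% × 26% = 8.06% of Northgate Mining NL.
Chain via Meridian Industries Corp. (R3): 100% × 12% = 12% of Northgate Mining NL.
Aggregating (R2): 8.06% + 12% = 20.06%.
20.06% exceeds the 20% threshold by 0.06 percentage points.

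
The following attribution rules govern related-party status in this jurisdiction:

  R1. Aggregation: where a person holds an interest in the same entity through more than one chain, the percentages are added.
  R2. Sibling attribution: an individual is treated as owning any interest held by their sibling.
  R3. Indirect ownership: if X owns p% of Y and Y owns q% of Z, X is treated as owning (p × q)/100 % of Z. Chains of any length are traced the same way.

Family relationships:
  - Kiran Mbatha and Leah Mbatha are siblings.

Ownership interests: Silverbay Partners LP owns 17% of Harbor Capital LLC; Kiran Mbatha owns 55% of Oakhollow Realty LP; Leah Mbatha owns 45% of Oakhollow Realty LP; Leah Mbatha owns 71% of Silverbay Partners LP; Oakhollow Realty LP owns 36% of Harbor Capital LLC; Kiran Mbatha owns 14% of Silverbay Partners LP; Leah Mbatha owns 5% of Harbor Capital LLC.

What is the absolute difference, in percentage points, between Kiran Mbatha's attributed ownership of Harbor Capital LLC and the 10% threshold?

45.45

By sibling attribution (R2), Kiran Mbatha is treated as also owning Leah Mbatha's interest in Oakhollow Realty LP, giving 55% + 45% = 100%.
By sibling attribution (R2), Kiran Mbatha is treated as also owning Leah Mbatha's interest in Silverbay Partners LP, giving 14% + 71% = 85%.
By sibling attribution (R2), Kiran Mbatha is treated as owning Leah Mbatha's 5% interest in Harbor Capital LLC.
Chain via Oakhollow Realty LP (R3): 100% × 36% = 36% of Harbor Capital LLC.
Chain via Silverbay Partners LP (R3): 85% × 17% = 14.45% of Harbor Capital LLC.
Direct interest in Harbor Capital LLC: 5%.
Aggregating (R1): 36% + 14.45% + 5% = 55.45%.
55.45% exceeds the 10% threshold by 45.45 percentage points.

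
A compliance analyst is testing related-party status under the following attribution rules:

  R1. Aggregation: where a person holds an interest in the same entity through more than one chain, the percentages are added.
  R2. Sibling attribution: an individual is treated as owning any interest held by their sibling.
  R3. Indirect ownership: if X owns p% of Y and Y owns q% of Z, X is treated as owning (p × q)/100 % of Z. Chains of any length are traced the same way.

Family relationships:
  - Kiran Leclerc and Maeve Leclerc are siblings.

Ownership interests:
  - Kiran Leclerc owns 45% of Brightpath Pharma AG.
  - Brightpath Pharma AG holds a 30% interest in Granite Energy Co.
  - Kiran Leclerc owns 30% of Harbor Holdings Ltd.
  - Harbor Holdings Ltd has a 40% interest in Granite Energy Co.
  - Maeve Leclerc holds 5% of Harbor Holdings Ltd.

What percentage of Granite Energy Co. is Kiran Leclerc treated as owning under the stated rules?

27.5%

By sibling attribution (R2), Kiran Leclerc is treated as also owning Maeve Leclerc's interest in Harbor Holdings Ltd, giving 30% + 5% = 35%.
Chain via Harbor Holdings Ltd (R3): 35% × 40% = 14% of Granite Energy Co.
Chain via Brightpath Pharma AG (R3): 45% × 30% = 13.5% of Granite Energy Co.
Aggregating (R1): 14% + 13.5% = 27.5%.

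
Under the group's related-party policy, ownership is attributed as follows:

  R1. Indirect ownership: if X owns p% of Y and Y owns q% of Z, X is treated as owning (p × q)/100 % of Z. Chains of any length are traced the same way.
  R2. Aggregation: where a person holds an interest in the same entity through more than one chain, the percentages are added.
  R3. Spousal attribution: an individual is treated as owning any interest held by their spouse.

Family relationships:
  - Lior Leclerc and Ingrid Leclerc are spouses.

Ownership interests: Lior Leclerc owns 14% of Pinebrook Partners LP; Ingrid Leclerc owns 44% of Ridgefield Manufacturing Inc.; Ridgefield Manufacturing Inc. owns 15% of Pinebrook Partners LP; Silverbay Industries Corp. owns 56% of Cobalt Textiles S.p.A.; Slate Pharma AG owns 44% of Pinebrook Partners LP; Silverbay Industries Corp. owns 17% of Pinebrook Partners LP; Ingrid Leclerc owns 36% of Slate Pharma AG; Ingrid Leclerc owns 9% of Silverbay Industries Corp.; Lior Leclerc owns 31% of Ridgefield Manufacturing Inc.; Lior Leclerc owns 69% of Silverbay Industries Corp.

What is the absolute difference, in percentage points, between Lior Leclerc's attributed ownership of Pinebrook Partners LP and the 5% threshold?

By spousal attribution (R3), Lior Leclerc is treated as also owning Ingrid Leclerc's interest in Ridgefield Manufacturing Inc, giving 31% + 44% = 75%.
By spousal attribution (R3), Lior Leclerc is treated as also owning Ingrid Leclerc's interest in Silverbay Industries Corp, giving 69% + 9% = 78%.
By spousal attribution (R3), Lior Leclerc is treated as owning Ingrid Leclerc's 36% interest in Slate Pharma AG.
Chain via Ridgefield Manufacturing Inc. (R1): 75% × 15% = 11.25% of Pinebrook Partners LP.
Chain via Silverbay Industries Corp. (R1): 78% × 17% = 13.26% of Pinebrook Partners LP.
Direct interest in Pinebrook Partners LP: 14%.
Chain via Slate Pharma AG (R1): 36% × 44% = 15.84% of Pinebrook Partners LP.
Aggregating (R2): 11.25% + 13.26% + 14% + 15.84% = 54.35%.
54.35% exceeds the 5% threshold by 49.35 percentage points.

49.35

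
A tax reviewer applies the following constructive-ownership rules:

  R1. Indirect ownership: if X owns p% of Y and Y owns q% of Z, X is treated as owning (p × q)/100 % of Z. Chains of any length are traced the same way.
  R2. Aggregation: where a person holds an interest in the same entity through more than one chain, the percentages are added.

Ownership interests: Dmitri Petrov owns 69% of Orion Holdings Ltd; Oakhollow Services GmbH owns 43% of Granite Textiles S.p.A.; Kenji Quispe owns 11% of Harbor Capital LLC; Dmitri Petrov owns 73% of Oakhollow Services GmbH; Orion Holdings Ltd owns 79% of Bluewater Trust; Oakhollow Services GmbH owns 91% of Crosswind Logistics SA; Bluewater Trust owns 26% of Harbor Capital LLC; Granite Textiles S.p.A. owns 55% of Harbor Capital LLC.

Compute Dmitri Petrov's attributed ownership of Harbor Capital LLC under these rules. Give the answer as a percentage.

Chain via Orion Holdings Ltd → Bluewater Trust (R1): 69% × 79% × 26% = 14.1726% of Harbor Capital LLC.
Chain via Oakhollow Services GmbH → Granite Textiles S.p.A. (R1): 73% × 43% × 55% = 17.2645% of Harbor Capital LLC.
Aggregating (R2): 14.1726% + 17.2645% = 31.4371%.

31.4371%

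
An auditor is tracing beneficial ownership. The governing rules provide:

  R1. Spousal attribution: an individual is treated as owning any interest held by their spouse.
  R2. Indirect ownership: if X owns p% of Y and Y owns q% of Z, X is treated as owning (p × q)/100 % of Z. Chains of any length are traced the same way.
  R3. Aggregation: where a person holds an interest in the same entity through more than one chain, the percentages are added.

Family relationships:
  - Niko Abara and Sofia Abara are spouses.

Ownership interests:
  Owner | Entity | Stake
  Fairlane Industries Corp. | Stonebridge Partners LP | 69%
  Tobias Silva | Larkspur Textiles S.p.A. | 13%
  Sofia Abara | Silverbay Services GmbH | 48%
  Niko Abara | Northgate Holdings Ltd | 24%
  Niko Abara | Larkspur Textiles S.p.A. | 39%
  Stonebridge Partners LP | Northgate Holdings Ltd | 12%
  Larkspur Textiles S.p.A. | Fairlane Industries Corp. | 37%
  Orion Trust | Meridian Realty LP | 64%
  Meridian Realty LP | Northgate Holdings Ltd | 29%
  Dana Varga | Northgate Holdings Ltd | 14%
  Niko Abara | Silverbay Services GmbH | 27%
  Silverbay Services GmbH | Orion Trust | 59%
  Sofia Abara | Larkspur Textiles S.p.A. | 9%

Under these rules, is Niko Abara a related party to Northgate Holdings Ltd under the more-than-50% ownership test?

No

By spousal attribution (R1), Niko Abara is treated as also owning Sofia Abara's interest in Larkspur Textiles S.p.A, giving 39% + 9% = 48%.
By spousal attribution (R1), Niko Abara is treated as also owning Sofia Abara's interest in Silverbay Services GmbH, giving 27% + 48% = 75%.
Chain via Larkspur Textiles S.p.A. → Fairlane Industries Corp. → Stonebridge Partners LP (R2): 48% × 37% × 69% × 12% = 1.470528% of Northgate Holdings Ltd.
Chain via Silverbay Services GmbH → Orion Trust → Meridian Realty LP (R2): 75% × 59% × 64% × 29% = 8.2128% of Northgate Holdings Ltd.
Direct interest in Northgate Holdings Ltd: 24%.
Aggregating (R3): 1.470528% + 8.2128% + 24% = 33.683328%.
33.683328% does not exceed the 50% threshold, so Niko is not a related party to Northgate Holdings Ltd.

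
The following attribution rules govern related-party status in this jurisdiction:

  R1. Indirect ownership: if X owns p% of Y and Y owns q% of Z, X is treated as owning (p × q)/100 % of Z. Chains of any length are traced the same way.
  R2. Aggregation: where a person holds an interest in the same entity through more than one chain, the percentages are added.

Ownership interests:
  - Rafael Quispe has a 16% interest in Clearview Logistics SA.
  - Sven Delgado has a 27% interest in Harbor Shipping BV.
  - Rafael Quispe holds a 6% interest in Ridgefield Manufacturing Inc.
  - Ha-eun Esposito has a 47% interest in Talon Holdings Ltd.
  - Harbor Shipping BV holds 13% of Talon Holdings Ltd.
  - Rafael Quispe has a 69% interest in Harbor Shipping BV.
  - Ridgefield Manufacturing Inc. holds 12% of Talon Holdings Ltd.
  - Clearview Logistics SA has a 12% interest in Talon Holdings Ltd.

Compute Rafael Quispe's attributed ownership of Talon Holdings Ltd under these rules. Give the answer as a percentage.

Chain via Ridgefield Manufacturing Inc. (R1): 6% × 12% = 0.72% of Talon Holdings Ltd.
Chain via Clearview Logistics SA (R1): 16% × 12% = 1.92% of Talon Holdings Ltd.
Chain via Harbor Shipping BV (R1): 69% × 13% = 8.97% of Talon Holdings Ltd.
Aggregating (R2): 0.72% + 1.92% + 8.97% = 11.61%.

11.61%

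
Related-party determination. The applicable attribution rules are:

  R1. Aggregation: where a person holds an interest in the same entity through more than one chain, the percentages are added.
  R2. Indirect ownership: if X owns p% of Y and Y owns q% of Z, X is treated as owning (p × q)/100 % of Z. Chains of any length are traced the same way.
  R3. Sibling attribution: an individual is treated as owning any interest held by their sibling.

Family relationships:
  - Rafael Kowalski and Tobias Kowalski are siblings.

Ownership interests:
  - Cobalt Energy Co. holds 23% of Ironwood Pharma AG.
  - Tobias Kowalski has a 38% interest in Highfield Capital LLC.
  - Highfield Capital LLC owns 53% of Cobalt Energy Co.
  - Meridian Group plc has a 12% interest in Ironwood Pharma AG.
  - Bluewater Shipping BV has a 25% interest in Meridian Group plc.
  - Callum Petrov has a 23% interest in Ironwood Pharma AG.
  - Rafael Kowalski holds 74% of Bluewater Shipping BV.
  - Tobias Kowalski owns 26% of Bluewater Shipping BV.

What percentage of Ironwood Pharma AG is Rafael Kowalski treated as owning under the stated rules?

By sibling attribution (R3), Rafael Kowalski is treated as also owning Tobias Kowalski's interest in Bluewater Shipping BV, giving 74% + 26% = 100%.
By sibling attribution (R3), Rafael Kowalski is treated as owning Tobias Kowalski's 38% interest in Highfield Capital LLC.
Chain via Bluewater Shipping BV → Meridian Group plc (R2): 100% × 25% × 12% = 3% of Ironwood Pharma AG.
Chain via Highfield Capital LLC → Cobalt Energy Co. (R2): 38% × 53% × 23% = 4.6322% of Ironwood Pharma AG.
Aggregating (R1): 3% + 4.6322% = 7.6322%.

7.6322%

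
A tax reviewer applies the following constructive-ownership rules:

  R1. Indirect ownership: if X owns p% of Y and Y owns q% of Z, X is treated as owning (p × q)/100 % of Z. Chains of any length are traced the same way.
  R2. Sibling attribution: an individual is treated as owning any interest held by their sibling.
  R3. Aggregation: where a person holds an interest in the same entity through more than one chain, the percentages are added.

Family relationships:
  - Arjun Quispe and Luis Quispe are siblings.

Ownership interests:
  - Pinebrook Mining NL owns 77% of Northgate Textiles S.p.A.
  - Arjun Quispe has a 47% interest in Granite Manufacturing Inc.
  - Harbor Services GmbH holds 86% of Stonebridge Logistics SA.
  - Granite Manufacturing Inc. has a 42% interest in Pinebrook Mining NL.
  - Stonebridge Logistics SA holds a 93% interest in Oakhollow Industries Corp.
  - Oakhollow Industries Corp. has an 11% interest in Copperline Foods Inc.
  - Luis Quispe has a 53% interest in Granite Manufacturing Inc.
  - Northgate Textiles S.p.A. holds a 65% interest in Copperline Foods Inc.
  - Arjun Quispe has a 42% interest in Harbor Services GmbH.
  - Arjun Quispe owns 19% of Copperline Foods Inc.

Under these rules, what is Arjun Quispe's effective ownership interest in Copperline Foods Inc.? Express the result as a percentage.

43.716076%

By sibling attribution (R2), Arjun Quispe is treated as also owning Luis Quispe's interest in Granite Manufacturing Inc, giving 47% + 53% = 100%.
Chain via Granite Manufacturing Inc. → Pinebrook Mining NL → Northgate Textiles S.p.A. (R1): 100% × 42% × 77% × 65% = 21.021% of Copperline Foods Inc.
Chain via Harbor Services GmbH → Stonebridge Logistics SA → Oakhollow Industries Corp. (R1): 42% × 86% × 93% × 11% = 3.695076% of Copperline Foods Inc.
Direct interest in Copperline Foods Inc: 19%.
Aggregating (R3): 21.021% + 3.695076% + 19% = 43.716076%.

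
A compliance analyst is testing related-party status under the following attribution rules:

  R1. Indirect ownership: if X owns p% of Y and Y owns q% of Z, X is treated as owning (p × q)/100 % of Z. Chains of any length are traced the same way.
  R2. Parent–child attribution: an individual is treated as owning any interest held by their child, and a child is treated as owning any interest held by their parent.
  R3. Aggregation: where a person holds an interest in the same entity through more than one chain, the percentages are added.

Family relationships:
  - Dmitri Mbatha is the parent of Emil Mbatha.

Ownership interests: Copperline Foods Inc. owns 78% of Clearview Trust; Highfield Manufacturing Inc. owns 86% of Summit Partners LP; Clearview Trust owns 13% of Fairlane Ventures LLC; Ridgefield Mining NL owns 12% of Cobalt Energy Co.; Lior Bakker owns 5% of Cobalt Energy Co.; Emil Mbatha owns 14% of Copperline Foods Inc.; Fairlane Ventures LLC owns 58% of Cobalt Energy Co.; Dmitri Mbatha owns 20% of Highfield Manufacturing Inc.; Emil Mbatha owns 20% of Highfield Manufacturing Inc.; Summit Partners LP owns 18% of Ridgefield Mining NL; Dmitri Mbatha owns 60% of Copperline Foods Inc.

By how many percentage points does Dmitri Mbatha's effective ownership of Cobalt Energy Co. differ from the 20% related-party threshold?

By parent–child attribution (R2), Dmitri Mbatha is treated as also owning Emil Mbatha's interest in Copperline Foods Inc, giving 60% + 14% = 74%.
By parent–child attribution (R2), Dmitri Mbatha is treated as also owning Emil Mbatha's interest in Highfield Manufacturing Inc, giving 20% + 20% = 40%.
Chain via Copperline Foods Inc. → Clearview Trust → Fairlane Ventures LLC (R1): 74% × 78% × 13% × 58% = 4.352088% of Cobalt Energy Co.
Chain via Highfield Manufacturing Inc. → Summit Partners LP → Ridgefield Mining NL (R1): 40% × 86% × 18% × 12% = 0.74304% of Cobalt Energy Co.
Aggregating (R3): 4.352088% + 0.74304% = 5.095128%.
5.095128% falls short of the 20% threshold by 14.904872 percentage points.

14.904872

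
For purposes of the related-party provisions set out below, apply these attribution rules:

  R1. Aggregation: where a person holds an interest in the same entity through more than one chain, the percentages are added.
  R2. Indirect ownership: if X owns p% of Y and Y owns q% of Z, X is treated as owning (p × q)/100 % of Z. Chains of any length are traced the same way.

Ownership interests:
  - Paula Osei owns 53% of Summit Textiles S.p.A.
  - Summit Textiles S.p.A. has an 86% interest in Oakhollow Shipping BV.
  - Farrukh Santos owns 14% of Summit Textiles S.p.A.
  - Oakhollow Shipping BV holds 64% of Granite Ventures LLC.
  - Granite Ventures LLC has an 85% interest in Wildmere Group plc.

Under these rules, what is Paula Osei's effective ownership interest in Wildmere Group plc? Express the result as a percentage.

24.79552%

Chain via Summit Textiles S.p.A. → Oakhollow Shipping BV → Granite Ventures LLC (R2): 53% × 86% × 64% × 85% = 24.79552% of Wildmere Group plc.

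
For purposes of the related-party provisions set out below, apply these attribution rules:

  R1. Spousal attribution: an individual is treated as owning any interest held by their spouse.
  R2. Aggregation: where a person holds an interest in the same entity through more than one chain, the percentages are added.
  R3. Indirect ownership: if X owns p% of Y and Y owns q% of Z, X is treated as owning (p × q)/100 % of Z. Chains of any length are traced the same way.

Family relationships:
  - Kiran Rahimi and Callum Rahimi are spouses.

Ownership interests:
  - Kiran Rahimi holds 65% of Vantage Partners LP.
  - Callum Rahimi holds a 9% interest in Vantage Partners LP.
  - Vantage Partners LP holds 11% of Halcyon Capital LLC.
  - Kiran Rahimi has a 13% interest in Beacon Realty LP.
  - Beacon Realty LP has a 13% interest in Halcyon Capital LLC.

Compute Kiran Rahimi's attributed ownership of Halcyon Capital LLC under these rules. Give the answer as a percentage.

9.83%

By spousal attribution (R1), Kiran Rahimi is treated as also owning Callum Rahimi's interest in Vantage Partners LP, giving 65% + 9% = 74%.
Chain via Vantage Partners LP (R3): 74% × 11% = 8.14% of Halcyon Capital LLC.
Chain via Beacon Realty LP (R3): 13% × 13% = 1.69% of Halcyon Capital LLC.
Aggregating (R2): 8.14% + 1.69% = 9.83%.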